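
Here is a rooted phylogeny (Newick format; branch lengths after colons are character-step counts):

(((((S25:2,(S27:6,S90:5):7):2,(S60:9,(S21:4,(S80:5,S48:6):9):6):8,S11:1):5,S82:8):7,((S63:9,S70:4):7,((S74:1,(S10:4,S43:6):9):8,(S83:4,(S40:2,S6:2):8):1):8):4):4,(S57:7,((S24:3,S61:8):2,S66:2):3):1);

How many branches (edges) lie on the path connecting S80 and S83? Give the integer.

10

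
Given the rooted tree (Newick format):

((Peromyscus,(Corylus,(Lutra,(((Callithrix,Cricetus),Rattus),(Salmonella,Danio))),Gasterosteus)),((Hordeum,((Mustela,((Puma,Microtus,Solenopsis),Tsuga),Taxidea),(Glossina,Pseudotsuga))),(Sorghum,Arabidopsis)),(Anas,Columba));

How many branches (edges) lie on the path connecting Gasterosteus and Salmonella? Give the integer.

The MRCA of Gasterosteus and Salmonella is the node subtending (Corylus,(Lutra,(((Callithrix,Cricetus),Rattus),(Salmonella,Danio))),Gasterosteus).
From Gasterosteus up to that node: 1 branch. From Salmonella up to the same node: 4 branches. Total: 1 + 4 = 5.

5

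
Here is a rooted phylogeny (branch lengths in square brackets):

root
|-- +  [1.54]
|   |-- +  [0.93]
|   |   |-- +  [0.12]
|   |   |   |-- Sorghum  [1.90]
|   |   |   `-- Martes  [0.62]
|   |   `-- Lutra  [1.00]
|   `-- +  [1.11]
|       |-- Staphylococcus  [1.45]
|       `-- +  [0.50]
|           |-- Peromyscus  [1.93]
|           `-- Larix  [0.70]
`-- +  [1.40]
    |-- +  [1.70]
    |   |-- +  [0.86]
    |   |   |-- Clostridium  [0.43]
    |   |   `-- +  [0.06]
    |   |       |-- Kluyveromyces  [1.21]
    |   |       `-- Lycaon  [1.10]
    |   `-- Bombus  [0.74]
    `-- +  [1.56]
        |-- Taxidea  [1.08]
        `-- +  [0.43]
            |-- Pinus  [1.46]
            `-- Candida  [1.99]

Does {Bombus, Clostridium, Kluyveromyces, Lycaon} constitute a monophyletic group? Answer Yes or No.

Yes

The most recent common ancestor of these taxa subtends ((Clostridium,(Kluyveromyces,Lycaon)),Bombus).
That clade has exactly 4 tips — every listed taxon and nothing else — so the group is monophyletic.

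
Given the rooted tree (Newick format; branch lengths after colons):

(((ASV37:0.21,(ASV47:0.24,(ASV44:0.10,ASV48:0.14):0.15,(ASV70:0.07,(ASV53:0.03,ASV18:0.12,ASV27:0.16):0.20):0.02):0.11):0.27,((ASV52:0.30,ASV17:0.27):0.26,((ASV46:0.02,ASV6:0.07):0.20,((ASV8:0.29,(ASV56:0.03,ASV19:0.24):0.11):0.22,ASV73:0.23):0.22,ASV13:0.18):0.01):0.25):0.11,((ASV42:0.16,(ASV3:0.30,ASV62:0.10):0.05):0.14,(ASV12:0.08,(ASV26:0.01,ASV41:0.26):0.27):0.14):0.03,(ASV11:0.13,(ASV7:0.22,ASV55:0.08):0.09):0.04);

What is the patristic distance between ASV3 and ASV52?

1.44

The path runs ASV3 → … → MRCA → … → ASV52; the MRCA is the root of the tree.
Branch lengths along that path: 0.30 + 0.05 + 0.14 + 0.03 + 0.11 + 0.25 + 0.26 + 0.30 = 1.44.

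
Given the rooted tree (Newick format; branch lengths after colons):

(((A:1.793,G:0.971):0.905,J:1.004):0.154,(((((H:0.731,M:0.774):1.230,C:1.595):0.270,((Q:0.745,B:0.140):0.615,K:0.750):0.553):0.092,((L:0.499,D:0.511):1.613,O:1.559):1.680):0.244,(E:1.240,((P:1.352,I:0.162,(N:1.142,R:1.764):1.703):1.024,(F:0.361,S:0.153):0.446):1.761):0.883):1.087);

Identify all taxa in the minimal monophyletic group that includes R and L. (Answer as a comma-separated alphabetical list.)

Tracing R: it sits inside (N,R).
Tracing L: it sits inside (L,D).
The smallest clade enclosing both is (((((H,M),C),((Q,B),K)),((L,D),O)),(E,((P,I,(N,R)),(F,S)))); the answer is its 16 terminal taxa in alphabetical order.

B, C, D, E, F, H, I, K, L, M, N, O, P, Q, R, S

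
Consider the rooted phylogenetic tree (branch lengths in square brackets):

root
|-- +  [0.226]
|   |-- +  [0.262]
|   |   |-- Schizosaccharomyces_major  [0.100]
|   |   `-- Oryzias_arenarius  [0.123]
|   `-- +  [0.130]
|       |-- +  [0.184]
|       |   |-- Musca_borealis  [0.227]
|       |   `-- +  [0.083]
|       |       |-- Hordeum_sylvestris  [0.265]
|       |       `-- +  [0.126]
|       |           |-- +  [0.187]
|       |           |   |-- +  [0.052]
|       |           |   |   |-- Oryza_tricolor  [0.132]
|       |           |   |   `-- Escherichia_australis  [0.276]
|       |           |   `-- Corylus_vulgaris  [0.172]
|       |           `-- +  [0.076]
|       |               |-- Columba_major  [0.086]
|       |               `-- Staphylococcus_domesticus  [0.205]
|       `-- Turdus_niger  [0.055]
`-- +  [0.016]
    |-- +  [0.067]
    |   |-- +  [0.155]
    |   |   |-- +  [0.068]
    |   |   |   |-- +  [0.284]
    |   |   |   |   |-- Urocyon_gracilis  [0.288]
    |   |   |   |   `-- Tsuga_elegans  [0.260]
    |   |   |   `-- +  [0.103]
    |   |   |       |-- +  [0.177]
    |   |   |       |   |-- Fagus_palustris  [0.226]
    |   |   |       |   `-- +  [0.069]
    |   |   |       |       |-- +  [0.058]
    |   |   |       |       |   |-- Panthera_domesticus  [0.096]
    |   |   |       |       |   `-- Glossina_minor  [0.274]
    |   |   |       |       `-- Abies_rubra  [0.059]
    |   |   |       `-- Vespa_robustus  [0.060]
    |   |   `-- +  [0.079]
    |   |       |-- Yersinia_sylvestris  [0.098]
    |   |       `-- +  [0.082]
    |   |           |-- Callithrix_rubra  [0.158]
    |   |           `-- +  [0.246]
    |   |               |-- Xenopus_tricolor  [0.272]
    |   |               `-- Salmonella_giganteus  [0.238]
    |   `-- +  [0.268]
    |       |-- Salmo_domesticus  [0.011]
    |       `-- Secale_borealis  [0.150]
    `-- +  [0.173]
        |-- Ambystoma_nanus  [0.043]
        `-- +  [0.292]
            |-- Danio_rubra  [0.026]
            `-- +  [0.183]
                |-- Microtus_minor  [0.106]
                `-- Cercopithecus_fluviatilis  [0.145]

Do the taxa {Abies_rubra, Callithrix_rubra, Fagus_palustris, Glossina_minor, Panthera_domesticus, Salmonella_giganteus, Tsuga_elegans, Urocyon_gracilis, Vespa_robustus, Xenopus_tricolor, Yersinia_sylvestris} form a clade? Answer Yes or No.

The most recent common ancestor of these taxa subtends (((Urocyon_gracilis,Tsuga_elegans),((Fagus_palustris,((Panthera_domesticus,Glossina_minor),Abies_rubra)),Vespa_robustus)),(Yersinia_sylvestris,(Callithrix_rubra,(Xenopus_tricolor,Salmonella_giganteus)))).
That clade has exactly 11 tips — every listed taxon and nothing else — so the group is monophyletic.

Yes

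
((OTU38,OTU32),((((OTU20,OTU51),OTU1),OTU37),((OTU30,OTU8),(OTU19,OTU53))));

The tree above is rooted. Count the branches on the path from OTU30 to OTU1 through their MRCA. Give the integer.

6

The MRCA of OTU30 and OTU1 is the node subtending ((((OTU20,OTU51),OTU1),OTU37),((OTU30,OTU8),(OTU19,OTU53))).
From OTU30 up to that node: 3 branches. From OTU1 up to the same node: 3 branches. Total: 3 + 3 = 6.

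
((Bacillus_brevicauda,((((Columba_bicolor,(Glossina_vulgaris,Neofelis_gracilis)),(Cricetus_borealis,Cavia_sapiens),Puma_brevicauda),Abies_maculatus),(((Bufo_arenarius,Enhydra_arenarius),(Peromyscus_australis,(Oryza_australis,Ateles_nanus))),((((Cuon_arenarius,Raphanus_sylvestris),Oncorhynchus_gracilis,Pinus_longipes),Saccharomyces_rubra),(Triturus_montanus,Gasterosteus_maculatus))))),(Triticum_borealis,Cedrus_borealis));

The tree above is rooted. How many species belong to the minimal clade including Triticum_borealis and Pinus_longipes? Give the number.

The MRCA of Triticum_borealis and Pinus_longipes is the root, so the clade is the entire tree.
That clade contains 22 terminal taxa: Abies_maculatus, Ateles_nanus, Bacillus_brevicauda, Bufo_arenarius, Cavia_sapiens, Cedrus_borealis, Columba_bicolor, Cricetus_borealis, Cuon_arenarius, Enhydra_arenarius, Gasterosteus_maculatus, Glossina_vulgaris, Neofelis_gracilis, Oncorhynchus_gracilis, Oryza_australis, Peromyscus_australis, Pinus_longipes, Puma_brevicauda, Raphanus_sylvestris, Saccharomyces_rubra, Triticum_borealis, Triturus_montanus.

22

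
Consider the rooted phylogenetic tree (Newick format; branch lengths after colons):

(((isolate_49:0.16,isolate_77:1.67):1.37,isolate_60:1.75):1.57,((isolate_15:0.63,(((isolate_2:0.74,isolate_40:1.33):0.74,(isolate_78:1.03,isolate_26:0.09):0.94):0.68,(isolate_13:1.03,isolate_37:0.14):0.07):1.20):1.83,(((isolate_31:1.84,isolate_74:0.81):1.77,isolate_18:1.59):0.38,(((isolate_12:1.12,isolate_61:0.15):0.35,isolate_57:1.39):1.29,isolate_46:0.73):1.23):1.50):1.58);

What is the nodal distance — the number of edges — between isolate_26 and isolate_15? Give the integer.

5

The MRCA of isolate_26 and isolate_15 is the node subtending (isolate_15,(((isolate_2,isolate_40),(isolate_78,isolate_26)),(isolate_13,isolate_37))).
From isolate_26 up to that node: 4 branches. From isolate_15 up to the same node: 1 branch. Total: 4 + 1 = 5.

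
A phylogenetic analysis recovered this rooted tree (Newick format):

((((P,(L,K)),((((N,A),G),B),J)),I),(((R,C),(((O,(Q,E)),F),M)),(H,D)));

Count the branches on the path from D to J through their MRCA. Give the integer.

7

The MRCA of D and J is the root of the tree.
From D up to that node: 3 branches. From J up to the same node: 4 branches. Total: 3 + 4 = 7.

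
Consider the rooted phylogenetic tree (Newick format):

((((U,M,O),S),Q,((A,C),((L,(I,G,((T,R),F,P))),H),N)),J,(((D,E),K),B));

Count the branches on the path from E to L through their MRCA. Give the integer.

9

The MRCA of E and L is the root of the tree.
From E up to that node: 4 branches. From L up to the same node: 5 branches. Total: 4 + 5 = 9.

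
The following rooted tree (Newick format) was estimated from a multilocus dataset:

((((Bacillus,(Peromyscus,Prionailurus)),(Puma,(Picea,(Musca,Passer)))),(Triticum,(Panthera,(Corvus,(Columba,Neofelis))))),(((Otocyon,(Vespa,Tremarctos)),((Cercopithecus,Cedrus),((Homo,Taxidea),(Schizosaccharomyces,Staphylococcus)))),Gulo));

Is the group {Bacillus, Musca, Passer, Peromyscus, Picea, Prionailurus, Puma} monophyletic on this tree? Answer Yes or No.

The most recent common ancestor of these taxa subtends ((Bacillus,(Peromyscus,Prionailurus)),(Puma,(Picea,(Musca,Passer)))).
That clade has exactly 7 tips — every listed taxon and nothing else — so the group is monophyletic.

Yes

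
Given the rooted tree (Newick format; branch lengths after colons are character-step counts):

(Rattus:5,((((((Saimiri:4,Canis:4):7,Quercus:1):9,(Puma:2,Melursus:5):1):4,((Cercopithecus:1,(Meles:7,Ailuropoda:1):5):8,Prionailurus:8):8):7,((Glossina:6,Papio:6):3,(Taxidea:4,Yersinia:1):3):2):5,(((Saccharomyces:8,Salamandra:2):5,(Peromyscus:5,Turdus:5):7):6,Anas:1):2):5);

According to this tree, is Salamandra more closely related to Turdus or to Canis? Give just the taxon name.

The MRCA of Salamandra and Turdus subtends ((Saccharomyces,Salamandra),(Peromyscus,Turdus)) (4 taxa).
The MRCA of Salamandra and Canis subtends ((((((Saimiri,Canis),Quercus),(Puma,Melursus)),((Cercopithecus,(Meles,Ailuropoda)),Prionailurus)),((Glossina,Papio),(Taxidea,Yersinia))),(((Saccharomyces,Salamandra),(Peromyscus,Turdus)),Anas)) (18 taxa).
The first is nested inside the second, so Salamandra shares a more recent common ancestor with Turdus.

Turdus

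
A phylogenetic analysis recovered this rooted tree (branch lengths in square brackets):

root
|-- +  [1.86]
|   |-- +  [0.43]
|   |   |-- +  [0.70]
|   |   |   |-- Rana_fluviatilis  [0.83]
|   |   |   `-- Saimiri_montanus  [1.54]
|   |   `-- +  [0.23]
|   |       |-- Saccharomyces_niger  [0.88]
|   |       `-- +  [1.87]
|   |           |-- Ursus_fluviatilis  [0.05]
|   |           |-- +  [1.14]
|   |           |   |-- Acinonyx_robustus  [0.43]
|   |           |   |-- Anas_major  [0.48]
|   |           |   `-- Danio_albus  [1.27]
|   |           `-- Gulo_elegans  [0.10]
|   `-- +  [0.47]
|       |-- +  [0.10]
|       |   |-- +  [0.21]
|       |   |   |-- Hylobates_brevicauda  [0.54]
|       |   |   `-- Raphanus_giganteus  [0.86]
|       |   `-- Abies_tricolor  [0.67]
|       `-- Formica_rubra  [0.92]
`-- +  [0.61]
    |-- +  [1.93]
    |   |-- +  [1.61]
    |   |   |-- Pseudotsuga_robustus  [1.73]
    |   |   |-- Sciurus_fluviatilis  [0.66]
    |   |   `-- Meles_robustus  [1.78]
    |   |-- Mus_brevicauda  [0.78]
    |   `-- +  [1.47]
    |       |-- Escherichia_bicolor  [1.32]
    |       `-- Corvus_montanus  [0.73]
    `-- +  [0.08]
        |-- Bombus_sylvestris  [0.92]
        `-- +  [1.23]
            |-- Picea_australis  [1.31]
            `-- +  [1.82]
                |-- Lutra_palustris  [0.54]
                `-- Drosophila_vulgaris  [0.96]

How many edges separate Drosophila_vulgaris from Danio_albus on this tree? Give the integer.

11

The MRCA of Drosophila_vulgaris and Danio_albus is the root of the tree.
From Drosophila_vulgaris up to that node: 5 branches. From Danio_albus up to the same node: 6 branches. Total: 5 + 6 = 11.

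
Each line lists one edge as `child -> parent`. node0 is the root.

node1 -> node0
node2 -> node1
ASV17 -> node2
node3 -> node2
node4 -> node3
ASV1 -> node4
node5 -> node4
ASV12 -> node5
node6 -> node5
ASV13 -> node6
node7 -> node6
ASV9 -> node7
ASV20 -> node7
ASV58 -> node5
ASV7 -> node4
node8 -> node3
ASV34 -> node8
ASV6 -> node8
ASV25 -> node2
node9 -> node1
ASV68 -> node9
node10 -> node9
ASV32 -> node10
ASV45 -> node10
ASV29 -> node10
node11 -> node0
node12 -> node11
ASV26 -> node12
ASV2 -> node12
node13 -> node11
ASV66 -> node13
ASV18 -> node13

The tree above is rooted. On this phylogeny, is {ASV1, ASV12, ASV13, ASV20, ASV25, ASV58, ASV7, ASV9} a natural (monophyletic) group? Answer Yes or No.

No

The MRCA of the listed taxa subtends (ASV17,((ASV1,(ASV12,(ASV13,(ASV9,ASV20)),ASV58),ASV7),(ASV34,ASV6)),ASV25).
That clade also contains ASV17, ASV34, ASV6, which are not in the proposed group, so the group is not monophyletic.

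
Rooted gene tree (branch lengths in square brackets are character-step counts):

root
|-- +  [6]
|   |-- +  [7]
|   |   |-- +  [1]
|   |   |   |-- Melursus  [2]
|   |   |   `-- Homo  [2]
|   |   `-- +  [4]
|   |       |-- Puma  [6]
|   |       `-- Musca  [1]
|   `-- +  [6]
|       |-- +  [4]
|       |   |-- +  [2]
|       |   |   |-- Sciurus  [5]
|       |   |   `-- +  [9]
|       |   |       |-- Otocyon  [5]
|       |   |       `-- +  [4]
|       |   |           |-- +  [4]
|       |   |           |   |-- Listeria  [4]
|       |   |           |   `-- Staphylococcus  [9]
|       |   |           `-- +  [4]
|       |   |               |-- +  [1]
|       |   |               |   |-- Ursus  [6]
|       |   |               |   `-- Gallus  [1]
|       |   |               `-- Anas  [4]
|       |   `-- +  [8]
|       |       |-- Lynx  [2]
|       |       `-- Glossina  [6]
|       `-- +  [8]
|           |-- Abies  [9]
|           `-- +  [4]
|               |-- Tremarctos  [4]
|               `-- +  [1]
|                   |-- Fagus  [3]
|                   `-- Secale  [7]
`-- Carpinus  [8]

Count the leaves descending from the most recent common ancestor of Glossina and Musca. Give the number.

17

The MRCA of Glossina and Musca is the node subtending (((Melursus,Homo),(Puma,Musca)),(((Sciurus,(Otocyon,((Listeria,Staphylococcus),((Ursus,Gallus),Anas)))),(Lynx,Glossina)),(Abies,(Tremarctos,(Fagus,Secale))))).
That clade contains 17 terminal taxa: Abies, Anas, Fagus, Gallus, Glossina, Homo, Listeria, Lynx, Melursus, Musca, Otocyon, Puma, Sciurus, Secale, Staphylococcus, Tremarctos, Ursus.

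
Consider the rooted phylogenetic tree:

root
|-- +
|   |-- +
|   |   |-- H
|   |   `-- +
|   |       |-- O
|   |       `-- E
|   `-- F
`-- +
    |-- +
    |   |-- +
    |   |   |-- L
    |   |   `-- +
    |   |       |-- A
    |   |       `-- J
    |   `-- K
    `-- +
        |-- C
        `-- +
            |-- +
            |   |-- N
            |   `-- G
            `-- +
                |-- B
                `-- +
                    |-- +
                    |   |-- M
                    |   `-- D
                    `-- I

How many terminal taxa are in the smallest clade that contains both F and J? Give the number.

15

The MRCA of F and J is the root, so the clade is the entire tree.
That clade contains 15 terminal taxa: A, B, C, D, E, F, G, H, I, J, K, L, M, N, O.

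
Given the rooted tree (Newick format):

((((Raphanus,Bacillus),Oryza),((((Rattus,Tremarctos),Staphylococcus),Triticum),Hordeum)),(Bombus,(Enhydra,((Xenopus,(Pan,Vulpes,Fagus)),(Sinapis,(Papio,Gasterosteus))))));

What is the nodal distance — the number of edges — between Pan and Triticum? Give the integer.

The MRCA of Pan and Triticum is the root of the tree.
From Pan up to that node: 6 branches. From Triticum up to the same node: 4 branches. Total: 6 + 4 = 10.

10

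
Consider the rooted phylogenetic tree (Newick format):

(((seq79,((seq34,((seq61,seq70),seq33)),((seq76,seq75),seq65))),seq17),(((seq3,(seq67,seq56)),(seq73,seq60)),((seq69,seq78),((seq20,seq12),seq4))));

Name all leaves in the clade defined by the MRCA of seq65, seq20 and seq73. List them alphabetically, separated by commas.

seq12, seq17, seq20, seq3, seq33, seq34, seq4, seq56, seq60, seq61, seq65, seq67, seq69, seq70, seq73, seq75, seq76, seq78, seq79

Tracing seq65: it sits inside ((seq76,seq75),seq65).
Tracing seq20: it sits inside (seq20,seq12).
Tracing seq73: it sits inside (seq73,seq60).
The smallest clade enclosing all 3 is the whole tree (their MRCA is the root), so the answer is all 19 tips in alphabetical order.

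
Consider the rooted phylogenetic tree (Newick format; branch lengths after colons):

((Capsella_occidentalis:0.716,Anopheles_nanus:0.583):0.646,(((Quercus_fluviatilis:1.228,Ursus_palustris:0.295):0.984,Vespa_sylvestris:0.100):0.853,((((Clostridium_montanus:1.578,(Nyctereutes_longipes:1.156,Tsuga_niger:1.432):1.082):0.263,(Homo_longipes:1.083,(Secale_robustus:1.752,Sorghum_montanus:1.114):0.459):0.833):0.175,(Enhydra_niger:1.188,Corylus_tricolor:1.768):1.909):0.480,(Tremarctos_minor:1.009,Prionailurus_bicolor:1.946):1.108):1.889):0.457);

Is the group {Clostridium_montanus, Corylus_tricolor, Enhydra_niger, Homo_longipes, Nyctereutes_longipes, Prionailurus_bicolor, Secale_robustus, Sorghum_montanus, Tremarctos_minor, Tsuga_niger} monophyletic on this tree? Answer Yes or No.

The most recent common ancestor of these taxa subtends ((((Clostridium_montanus,(Nyctereutes_longipes,Tsuga_niger)),(Homo_longipes,(Secale_robustus,Sorghum_montanus))),(Enhydra_niger,Corylus_tricolor)),(Tremarctos_minor,Prionailurus_bicolor)).
That clade has exactly 10 tips — every listed taxon and nothing else — so the group is monophyletic.

Yes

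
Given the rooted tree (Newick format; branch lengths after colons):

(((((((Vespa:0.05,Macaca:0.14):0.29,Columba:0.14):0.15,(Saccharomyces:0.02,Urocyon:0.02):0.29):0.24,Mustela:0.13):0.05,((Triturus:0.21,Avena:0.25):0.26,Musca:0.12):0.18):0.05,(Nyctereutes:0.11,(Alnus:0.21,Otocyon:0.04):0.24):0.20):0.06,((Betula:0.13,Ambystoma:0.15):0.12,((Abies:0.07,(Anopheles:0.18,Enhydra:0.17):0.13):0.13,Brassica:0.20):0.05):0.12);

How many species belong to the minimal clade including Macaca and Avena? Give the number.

The MRCA of Macaca and Avena is the node subtending (((((Vespa,Macaca),Columba),(Saccharomyces,Urocyon)),Mustela),((Triturus,Avena),Musca)).
That clade contains 9 terminal taxa: Avena, Columba, Macaca, Musca, Mustela, Saccharomyces, Triturus, Urocyon, Vespa.

9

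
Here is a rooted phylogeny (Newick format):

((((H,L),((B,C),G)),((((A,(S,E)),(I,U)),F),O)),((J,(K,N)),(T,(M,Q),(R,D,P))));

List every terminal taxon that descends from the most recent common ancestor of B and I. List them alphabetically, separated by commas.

A, B, C, E, F, G, H, I, L, O, S, U

Tracing B: it sits inside (B,C).
Tracing I: it sits inside (I,U).
The smallest clade enclosing both is (((H,L),((B,C),G)),((((A,(S,E)),(I,U)),F),O)); the answer is its 12 terminal taxa in alphabetical order.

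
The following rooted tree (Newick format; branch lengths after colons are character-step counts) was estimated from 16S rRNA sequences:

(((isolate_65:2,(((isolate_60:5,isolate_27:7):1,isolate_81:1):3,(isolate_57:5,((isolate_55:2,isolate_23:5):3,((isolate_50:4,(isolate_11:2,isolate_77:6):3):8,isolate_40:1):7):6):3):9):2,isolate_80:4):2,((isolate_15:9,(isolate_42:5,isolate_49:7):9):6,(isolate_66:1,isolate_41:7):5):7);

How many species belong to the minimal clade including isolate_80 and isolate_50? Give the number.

12

The MRCA of isolate_80 and isolate_50 is the node subtending ((isolate_65,(((isolate_60,isolate_27),isolate_81),(isolate_57,((isolate_55,isolate_23),((isolate_50,(isolate_11,isolate_77)),isolate_40))))),isolate_80).
That clade contains 12 terminal taxa: isolate_11, isolate_23, isolate_27, isolate_40, isolate_50, isolate_55, isolate_57, isolate_60, isolate_65, isolate_77, isolate_80, isolate_81.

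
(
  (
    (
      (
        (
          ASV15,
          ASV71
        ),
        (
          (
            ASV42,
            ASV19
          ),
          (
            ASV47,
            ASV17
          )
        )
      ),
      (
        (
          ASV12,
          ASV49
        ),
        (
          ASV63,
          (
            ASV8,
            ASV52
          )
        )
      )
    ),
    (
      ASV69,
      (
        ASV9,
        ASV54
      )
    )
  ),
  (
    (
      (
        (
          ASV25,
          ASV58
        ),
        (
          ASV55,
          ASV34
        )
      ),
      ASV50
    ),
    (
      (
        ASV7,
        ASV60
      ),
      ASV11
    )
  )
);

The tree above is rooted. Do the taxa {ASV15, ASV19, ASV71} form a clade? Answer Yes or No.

No

The MRCA of the listed taxa subtends ((ASV15,ASV71),((ASV42,ASV19),(ASV47,ASV17))).
That clade also contains ASV17, ASV42, ASV47, which are not in the proposed group, so the group is not monophyletic.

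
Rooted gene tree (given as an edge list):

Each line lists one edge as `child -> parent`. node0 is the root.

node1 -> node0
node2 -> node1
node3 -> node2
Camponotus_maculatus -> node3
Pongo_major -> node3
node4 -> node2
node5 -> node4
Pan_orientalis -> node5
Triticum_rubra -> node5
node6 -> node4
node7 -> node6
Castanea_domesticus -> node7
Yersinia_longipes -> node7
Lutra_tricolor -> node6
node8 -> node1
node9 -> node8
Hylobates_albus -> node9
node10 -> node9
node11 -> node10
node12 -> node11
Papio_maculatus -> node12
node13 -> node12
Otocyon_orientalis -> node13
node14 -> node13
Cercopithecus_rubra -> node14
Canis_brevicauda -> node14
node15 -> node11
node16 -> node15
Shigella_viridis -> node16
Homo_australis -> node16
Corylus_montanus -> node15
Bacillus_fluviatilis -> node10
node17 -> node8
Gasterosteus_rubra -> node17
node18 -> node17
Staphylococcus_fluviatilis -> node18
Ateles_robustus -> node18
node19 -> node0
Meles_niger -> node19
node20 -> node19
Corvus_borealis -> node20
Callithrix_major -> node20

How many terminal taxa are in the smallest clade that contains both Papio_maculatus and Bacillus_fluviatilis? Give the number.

The MRCA of Papio_maculatus and Bacillus_fluviatilis is the node subtending (((Papio_maculatus,(Otocyon_orientalis,(Cercopithecus_rubra,Canis_brevicauda))),((Shigella_viridis,Homo_australis),Corylus_montanus)),Bacillus_fluviatilis).
That clade contains 8 terminal taxa: Bacillus_fluviatilis, Canis_brevicauda, Cercopithecus_rubra, Corylus_montanus, Homo_australis, Otocyon_orientalis, Papio_maculatus, Shigella_viridis.

8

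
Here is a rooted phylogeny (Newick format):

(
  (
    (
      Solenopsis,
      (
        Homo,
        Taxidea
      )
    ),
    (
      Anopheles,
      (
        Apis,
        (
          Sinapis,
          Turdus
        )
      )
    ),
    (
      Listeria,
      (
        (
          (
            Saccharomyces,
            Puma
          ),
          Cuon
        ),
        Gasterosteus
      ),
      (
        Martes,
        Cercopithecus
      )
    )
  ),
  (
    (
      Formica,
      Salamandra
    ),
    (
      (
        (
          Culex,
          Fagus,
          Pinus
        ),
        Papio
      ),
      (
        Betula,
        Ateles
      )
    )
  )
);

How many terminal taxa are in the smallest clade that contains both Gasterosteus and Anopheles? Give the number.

14

The MRCA of Gasterosteus and Anopheles is the node subtending ((Solenopsis,(Homo,Taxidea)),(Anopheles,(Apis,(Sinapis,Turdus))),(Listeria,(((Saccharomyces,Puma),Cuon),Gasterosteus),(Martes,Cercopithecus))).
That clade contains 14 terminal taxa: Anopheles, Apis, Cercopithecus, Cuon, Gasterosteus, Homo, Listeria, Martes, Puma, Saccharomyces, Sinapis, Solenopsis, Taxidea, Turdus.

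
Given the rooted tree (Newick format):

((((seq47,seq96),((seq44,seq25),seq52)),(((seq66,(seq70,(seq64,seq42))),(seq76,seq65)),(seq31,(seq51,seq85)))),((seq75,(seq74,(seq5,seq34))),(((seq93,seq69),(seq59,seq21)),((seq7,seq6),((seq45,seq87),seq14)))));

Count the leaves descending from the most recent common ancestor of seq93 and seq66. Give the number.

The MRCA of seq93 and seq66 is the root, so the clade is the entire tree.
That clade contains 27 terminal taxa: seq14, seq21, seq25, seq31, seq34, seq42, seq44, seq45, seq47, seq5, seq51, seq52, seq59, seq6, seq64, seq65, seq66, seq69, seq7, seq70, seq74, seq75, seq76, seq85, seq87, seq93, seq96.

27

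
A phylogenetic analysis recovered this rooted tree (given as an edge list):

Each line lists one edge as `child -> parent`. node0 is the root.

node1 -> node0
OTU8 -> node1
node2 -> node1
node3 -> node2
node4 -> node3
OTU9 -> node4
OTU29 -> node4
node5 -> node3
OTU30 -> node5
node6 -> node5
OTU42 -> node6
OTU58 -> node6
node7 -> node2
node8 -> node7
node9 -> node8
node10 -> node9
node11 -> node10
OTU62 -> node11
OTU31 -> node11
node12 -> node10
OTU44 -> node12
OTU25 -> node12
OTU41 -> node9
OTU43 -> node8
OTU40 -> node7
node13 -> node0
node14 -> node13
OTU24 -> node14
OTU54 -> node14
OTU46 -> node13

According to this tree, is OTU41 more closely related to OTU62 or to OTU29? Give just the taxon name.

The MRCA of OTU41 and OTU62 subtends (((OTU62,OTU31),(OTU44,OTU25)),OTU41) (5 taxa).
The MRCA of OTU41 and OTU29 subtends (((OTU9,OTU29),(OTU30,(OTU42,OTU58))),(((((OTU62,OTU31),(OTU44,OTU25)),OTU41),OTU43),OTU40)) (12 taxa).
The first is nested inside the second, so OTU41 shares a more recent common ancestor with OTU62.

OTU62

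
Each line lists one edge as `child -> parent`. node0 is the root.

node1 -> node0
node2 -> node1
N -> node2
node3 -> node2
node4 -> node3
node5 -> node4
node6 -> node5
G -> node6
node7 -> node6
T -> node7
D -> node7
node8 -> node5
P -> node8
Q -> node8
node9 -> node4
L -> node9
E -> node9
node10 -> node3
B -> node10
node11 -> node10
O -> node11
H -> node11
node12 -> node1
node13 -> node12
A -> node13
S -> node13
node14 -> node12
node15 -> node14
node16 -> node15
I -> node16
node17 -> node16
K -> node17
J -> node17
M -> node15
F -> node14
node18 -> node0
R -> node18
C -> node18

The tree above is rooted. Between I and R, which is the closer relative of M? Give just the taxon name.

I

The MRCA of M and I subtends ((I,(K,J)),M) (4 taxa).
The MRCA of M and R is the root, subtending the entire tree (20 taxa).
The first is nested inside the second, so M shares a more recent common ancestor with I.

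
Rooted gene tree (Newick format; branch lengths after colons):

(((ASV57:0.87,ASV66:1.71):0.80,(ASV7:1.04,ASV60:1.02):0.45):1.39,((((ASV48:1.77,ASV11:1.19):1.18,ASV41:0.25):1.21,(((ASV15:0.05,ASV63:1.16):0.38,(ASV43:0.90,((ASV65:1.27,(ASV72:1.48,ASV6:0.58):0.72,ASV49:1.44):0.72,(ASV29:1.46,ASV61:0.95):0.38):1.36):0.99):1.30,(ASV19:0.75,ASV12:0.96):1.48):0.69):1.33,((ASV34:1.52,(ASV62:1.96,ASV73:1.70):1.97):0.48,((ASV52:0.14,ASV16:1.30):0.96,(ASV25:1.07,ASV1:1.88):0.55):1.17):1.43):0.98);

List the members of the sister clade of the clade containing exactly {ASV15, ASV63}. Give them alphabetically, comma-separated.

ASV29, ASV43, ASV49, ASV6, ASV61, ASV65, ASV72

The clade containing exactly {ASV15, ASV63} attaches to the tree at the node subtending ((ASV15,ASV63),(ASV43,((ASV65,(ASV72,ASV6),ASV49),(ASV29,ASV61)))).
The other lineage descending from that same node — the sister group — is (ASV43,((ASV65,(ASV72,ASV6),ASV49),(ASV29,ASV61))); its 7 tips in alphabetical order are the answer.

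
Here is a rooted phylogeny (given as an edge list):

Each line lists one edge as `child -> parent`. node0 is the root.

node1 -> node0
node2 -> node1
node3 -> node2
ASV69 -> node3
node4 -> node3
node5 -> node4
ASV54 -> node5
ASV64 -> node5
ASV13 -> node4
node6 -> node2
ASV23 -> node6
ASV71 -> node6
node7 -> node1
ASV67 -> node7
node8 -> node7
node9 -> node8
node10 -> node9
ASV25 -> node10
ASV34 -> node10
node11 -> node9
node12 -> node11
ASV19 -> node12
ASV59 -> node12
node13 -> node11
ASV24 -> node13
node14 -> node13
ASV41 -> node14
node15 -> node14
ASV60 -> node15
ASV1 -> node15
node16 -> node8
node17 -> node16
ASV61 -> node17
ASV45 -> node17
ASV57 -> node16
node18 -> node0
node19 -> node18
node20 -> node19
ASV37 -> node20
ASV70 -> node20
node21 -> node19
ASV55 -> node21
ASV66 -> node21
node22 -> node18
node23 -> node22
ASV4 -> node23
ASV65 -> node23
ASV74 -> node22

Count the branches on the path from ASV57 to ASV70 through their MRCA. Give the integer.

The MRCA of ASV57 and ASV70 is the root of the tree.
From ASV57 up to that node: 5 branches. From ASV70 up to the same node: 4 branches. Total: 5 + 4 = 9.

9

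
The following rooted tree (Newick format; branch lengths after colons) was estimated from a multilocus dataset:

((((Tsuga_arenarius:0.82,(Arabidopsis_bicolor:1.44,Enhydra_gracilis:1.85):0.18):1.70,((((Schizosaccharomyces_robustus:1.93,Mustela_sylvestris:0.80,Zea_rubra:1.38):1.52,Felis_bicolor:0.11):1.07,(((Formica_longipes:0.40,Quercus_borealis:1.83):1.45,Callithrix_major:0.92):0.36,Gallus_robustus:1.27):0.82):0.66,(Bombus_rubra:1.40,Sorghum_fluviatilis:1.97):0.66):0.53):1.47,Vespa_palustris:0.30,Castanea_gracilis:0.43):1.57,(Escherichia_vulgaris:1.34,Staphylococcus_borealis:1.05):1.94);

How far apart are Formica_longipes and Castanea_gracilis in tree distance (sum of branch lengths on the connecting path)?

The path runs Formica_longipes → … → MRCA → … → Castanea_gracilis; the MRCA is the node subtending (((Tsuga_arenarius,(Arabidopsis_bicolor,Enhydra_gracilis)),((((Schizosaccharomyces_robustus,Mustela_sylvestris,Zea_rubra),Felis_bicolor),(((Formica_longipes,Quercus_borealis),Callithrix_major),Gallus_robustus)),(Bombus_rubra,Sorghum_fluviatilis))),Vespa_palustris,Castanea_gracilis).
Branch lengths along that path: 0.40 + 1.45 + 0.36 + 0.82 + 0.66 + 0.53 + 1.47 + 0.43 = 6.12.

6.12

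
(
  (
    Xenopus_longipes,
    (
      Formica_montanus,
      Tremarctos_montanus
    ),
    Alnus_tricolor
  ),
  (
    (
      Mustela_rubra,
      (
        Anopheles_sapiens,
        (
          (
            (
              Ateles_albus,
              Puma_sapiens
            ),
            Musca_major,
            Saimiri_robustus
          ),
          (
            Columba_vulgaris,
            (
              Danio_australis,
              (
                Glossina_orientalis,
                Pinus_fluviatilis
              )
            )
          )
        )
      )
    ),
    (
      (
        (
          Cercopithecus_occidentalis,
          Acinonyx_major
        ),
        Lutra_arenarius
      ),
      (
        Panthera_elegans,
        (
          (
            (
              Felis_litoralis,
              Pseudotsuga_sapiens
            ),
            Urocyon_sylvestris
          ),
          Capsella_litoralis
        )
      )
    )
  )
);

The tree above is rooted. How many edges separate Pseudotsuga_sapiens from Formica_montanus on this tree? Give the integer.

10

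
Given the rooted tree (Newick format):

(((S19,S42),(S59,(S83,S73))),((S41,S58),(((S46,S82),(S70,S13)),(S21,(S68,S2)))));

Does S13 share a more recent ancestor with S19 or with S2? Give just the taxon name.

The MRCA of S13 and S2 subtends (((S46,S82),(S70,S13)),(S21,(S68,S2))) (7 taxa).
The MRCA of S13 and S19 is the root, subtending the entire tree (14 taxa).
The first is nested inside the second, so S13 shares a more recent common ancestor with S2.

S2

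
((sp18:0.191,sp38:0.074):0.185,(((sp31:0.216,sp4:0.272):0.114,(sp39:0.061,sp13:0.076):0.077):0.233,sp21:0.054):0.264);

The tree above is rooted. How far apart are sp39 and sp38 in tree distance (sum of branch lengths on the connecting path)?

0.894

The path runs sp39 → … → MRCA → … → sp38; the MRCA is the root of the tree.
Branch lengths along that path: 0.061 + 0.077 + 0.233 + 0.264 + 0.185 + 0.074 = 0.894.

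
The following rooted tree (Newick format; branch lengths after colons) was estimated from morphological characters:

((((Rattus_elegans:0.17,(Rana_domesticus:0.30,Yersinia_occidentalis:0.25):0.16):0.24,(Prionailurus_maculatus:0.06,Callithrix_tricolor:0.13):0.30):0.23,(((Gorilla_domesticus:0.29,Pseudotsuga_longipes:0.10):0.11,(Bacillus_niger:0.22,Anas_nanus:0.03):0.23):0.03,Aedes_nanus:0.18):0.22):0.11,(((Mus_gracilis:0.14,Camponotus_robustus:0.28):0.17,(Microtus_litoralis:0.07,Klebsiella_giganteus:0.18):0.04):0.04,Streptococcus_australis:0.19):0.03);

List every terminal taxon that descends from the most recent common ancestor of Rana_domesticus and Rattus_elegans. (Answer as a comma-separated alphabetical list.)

Tracing Rana_domesticus: it sits inside (Rana_domesticus,Yersinia_occidentalis).
Tracing Rattus_elegans: it sits inside (Rattus_elegans,(Rana_domesticus,Yersinia_occidentalis)).
The smallest clade enclosing both is (Rattus_elegans,(Rana_domesticus,Yersinia_occidentalis)); the answer is its 3 terminal taxa in alphabetical order.

Rana_domesticus, Rattus_elegans, Yersinia_occidentalis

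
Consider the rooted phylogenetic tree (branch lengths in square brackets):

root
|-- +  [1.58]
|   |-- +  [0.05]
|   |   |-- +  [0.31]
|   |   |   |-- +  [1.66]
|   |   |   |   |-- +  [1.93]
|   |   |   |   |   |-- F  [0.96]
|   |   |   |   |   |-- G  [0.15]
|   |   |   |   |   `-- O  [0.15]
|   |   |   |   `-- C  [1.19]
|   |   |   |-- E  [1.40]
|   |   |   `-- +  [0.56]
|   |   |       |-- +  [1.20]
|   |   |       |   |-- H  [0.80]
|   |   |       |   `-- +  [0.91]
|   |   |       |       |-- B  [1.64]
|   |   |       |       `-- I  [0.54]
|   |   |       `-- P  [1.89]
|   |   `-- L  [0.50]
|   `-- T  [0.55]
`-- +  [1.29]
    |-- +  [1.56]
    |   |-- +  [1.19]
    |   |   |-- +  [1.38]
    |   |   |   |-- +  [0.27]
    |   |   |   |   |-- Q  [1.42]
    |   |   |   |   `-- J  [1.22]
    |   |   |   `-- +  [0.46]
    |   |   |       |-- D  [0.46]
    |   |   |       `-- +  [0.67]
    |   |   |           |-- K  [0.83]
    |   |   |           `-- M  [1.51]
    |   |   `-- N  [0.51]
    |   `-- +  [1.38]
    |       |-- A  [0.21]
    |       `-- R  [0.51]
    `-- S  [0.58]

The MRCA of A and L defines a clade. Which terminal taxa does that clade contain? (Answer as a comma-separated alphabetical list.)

A, B, C, D, E, F, G, H, I, J, K, L, M, N, O, P, Q, R, S, T

Tracing A: it sits inside (A,R).
Tracing L: it sits inside ((((F,G,O),C),E,((H,(B,I)),P)),L).
The smallest clade enclosing both is the whole tree (their MRCA is the root), so the answer is all 20 tips in alphabetical order.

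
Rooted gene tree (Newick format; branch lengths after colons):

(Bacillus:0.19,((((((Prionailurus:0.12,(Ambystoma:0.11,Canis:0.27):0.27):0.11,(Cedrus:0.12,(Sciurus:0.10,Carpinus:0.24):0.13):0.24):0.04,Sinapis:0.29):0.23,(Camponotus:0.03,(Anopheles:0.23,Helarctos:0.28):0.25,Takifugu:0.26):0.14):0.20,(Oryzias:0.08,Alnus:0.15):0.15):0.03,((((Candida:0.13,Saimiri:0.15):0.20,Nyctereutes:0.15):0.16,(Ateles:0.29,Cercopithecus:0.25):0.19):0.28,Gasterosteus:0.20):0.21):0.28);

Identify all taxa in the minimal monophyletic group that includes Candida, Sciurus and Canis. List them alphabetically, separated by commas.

Tracing Candida: it sits inside (Candida,Saimiri).
Tracing Sciurus: it sits inside (Sciurus,Carpinus).
Tracing Canis: it sits inside (Ambystoma,Canis).
The smallest clade enclosing all 3 is ((((((Prionailurus,(Ambystoma,Canis)),(Cedrus,(Sciurus,Carpinus))),Sinapis),(Camponotus,(Anopheles,Helarctos),Takifugu)),(Oryzias,Alnus)),((((Candida,Saimiri),Nyctereutes),(Ateles,Cercopithecus)),Gasterosteus)); the answer is its 19 terminal taxa in alphabetical order.

Alnus, Ambystoma, Anopheles, Ateles, Camponotus, Candida, Canis, Carpinus, Cedrus, Cercopithecus, Gasterosteus, Helarctos, Nyctereutes, Oryzias, Prionailurus, Saimiri, Sciurus, Sinapis, Takifugu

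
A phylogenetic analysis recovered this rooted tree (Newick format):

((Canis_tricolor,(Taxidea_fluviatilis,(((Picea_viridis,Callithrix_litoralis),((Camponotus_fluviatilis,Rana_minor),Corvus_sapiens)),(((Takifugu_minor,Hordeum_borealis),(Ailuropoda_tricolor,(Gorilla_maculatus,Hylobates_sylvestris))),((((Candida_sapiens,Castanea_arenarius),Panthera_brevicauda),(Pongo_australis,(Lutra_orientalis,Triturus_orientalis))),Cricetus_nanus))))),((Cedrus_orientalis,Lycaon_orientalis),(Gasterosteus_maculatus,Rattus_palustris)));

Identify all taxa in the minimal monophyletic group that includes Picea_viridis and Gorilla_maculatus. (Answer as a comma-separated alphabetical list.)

Ailuropoda_tricolor, Callithrix_litoralis, Camponotus_fluviatilis, Candida_sapiens, Castanea_arenarius, Corvus_sapiens, Cricetus_nanus, Gorilla_maculatus, Hordeum_borealis, Hylobates_sylvestris, Lutra_orientalis, Panthera_brevicauda, Picea_viridis, Pongo_australis, Rana_minor, Takifugu_minor, Triturus_orientalis

Tracing Picea_viridis: it sits inside (Picea_viridis,Callithrix_litoralis).
Tracing Gorilla_maculatus: it sits inside (Gorilla_maculatus,Hylobates_sylvestris).
The smallest clade enclosing both is (((Picea_viridis,Callithrix_litoralis),((Camponotus_fluviatilis,Rana_minor),Corvus_sapiens)),(((Takifugu_minor,Hordeum_borealis),(Ailuropoda_tricolor,(Gorilla_maculatus,Hylobates_sylvestris))),((((Candida_sapiens,Castanea_arenarius),Panthera_brevicauda),(Pongo_australis,(Lutra_orientalis,Triturus_orientalis))),Cricetus_nanus))); the answer is its 17 terminal taxa in alphabetical order.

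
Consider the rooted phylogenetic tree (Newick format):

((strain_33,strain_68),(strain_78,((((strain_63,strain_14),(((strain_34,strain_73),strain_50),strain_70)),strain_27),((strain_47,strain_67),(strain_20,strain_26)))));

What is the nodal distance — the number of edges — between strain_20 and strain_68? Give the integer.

7

The MRCA of strain_20 and strain_68 is the root of the tree.
From strain_20 up to that node: 5 branches. From strain_68 up to the same node: 2 branches. Total: 5 + 2 = 7.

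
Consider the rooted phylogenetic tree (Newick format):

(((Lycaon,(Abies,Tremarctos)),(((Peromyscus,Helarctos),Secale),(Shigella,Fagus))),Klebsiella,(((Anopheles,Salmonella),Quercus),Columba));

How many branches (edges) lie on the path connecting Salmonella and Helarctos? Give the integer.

9

The MRCA of Salmonella and Helarctos is the root of the tree.
From Salmonella up to that node: 4 branches. From Helarctos up to the same node: 5 branches. Total: 4 + 5 = 9.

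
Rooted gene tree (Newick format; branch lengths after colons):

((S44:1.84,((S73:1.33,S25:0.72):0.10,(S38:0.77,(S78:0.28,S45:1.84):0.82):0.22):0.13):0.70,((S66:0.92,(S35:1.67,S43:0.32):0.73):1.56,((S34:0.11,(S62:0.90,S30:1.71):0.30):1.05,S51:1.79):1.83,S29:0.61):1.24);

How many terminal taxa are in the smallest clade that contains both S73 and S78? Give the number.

5

The MRCA of S73 and S78 is the node subtending ((S73,S25),(S38,(S78,S45))).
That clade contains 5 terminal taxa: S25, S38, S45, S73, S78.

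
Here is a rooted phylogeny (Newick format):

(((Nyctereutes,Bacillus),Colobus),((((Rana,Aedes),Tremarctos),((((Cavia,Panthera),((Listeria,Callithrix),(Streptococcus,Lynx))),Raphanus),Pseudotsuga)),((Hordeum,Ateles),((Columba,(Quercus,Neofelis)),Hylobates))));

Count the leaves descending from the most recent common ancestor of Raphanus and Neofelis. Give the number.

The MRCA of Raphanus and Neofelis is the node subtending ((((Rana,Aedes),Tremarctos),((((Cavia,Panthera),((Listeria,Callithrix),(Streptococcus,Lynx))),Raphanus),Pseudotsuga)),((Hordeum,Ateles),((Columba,(Quercus,Neofelis)),Hylobates))).
That clade contains 17 terminal taxa: Aedes, Ateles, Callithrix, Cavia, Columba, Hordeum, Hylobates, Listeria, Lynx, Neofelis, Panthera, Pseudotsuga, Quercus, Rana, Raphanus, Streptococcus, Tremarctos.

17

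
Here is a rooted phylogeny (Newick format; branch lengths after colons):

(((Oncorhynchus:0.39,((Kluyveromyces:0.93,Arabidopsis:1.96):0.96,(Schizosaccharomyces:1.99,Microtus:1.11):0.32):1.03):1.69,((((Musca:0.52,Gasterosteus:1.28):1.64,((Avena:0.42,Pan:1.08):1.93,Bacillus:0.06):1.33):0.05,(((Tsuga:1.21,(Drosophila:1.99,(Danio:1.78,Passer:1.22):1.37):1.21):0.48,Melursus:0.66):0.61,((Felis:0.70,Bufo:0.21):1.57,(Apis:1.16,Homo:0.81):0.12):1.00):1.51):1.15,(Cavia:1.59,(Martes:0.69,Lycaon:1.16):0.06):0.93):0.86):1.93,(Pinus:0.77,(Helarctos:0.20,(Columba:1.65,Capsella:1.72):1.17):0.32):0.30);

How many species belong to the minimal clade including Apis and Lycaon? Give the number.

The MRCA of Apis and Lycaon is the node subtending ((((Musca,Gasterosteus),((Avena,Pan),Bacillus)),(((Tsuga,(Drosophila,(Danio,Passer))),Melursus),((Felis,Bufo),(Apis,Homo)))),(Cavia,(Martes,Lycaon))).
That clade contains 17 terminal taxa: Apis, Avena, Bacillus, Bufo, Cavia, Danio, Drosophila, Felis, Gasterosteus, Homo, Lycaon, Martes, Melursus, Musca, Pan, Passer, Tsuga.

17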